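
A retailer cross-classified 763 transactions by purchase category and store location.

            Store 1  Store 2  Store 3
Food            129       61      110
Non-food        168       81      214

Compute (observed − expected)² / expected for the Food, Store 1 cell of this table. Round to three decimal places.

1.280

Row total (Food) = 300; column total (Store 1) = 297; N = 763.
Expected count E = 300 × 297 / 763 = 116.7759.
Contribution = (O − E)²/E = (129 − 116.7759)² / 116.7759 = 1.280.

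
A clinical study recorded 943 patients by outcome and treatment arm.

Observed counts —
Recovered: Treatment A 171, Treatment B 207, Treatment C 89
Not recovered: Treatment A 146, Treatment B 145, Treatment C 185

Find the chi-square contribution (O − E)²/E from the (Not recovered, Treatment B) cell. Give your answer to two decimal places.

Row total (Not recovered) = 476; column total (Treatment B) = 352; N = 943.
Expected count E = 476 × 352 / 943 = 177.680.
Contribution = (O − E)²/E = (145 − 177.680)² / 177.680 = 6.01.

6.01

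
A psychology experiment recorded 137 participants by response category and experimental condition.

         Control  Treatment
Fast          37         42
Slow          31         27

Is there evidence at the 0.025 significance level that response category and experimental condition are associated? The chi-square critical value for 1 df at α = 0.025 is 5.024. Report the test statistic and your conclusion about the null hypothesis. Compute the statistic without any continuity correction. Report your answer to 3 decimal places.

Row totals: 79, 58. Column totals: 68, 69. Grand total N = 137.
Expected counts (row total × column total / N):
  Fast, Control: 79×68/137 = 39.2117
  Fast, Treatment: 79×69/137 = 39.7883
  Slow, Control: 58×68/137 = 28.7883
  Slow, Treatment: 58×69/137 = 29.2117
Contributions (O − E)²/E:
  (37 − 39.2117)²/39.2117 = 0.1247
  (42 − 39.7883)²/39.7883 = 0.1229
  (31 − 28.7883)²/28.7883 = 0.1699
  (27 − 29.2117)²/29.2117 = 0.1675
χ² = 0.1247 + 0.1229 + 0.1699 + 0.1675 = 0.585
df = (2−1)(2−1) = 1. Since 0.585 < 5.024, fail to reject the null hypothesis of independence at α = 0.025.

0.585; fail to reject H₀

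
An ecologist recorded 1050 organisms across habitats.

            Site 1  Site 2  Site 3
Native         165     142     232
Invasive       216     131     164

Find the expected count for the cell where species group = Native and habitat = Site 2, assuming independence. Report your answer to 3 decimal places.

140.140

Row total (Native) = 539; column total (Site 2) = 273; grand total N = 1050.
Expected count = (row total × column total) / N = 539 × 273 / 1050 = 140.140.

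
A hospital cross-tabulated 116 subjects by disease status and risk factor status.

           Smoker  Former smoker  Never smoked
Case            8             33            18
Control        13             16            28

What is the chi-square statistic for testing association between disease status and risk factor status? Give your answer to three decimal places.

9.231

Row totals: 59, 57. Column totals: 21, 49, 46. Grand total N = 116.
Expected counts (row total × column total / N):
  Case, Smoker: 59×21/116 = 10.6810
  Case, Former smoker: 59×49/116 = 24.9224
  Case, Never smoked: 59×46/116 = 23.3966
  Control, Smoker: 57×21/116 = 10.3190
  Control, Former smoker: 57×49/116 = 24.0776
  Control, Never smoked: 57×46/116 = 22.6034
Contributions (O − E)²/E:
  (8 − 10.6810)²/10.6810 = 0.6729
  (33 − 24.9224)²/24.9224 = 2.6180
  (18 − 23.3966)²/23.3966 = 1.2448
  (13 − 10.3190)²/10.3190 = 0.6966
  (16 − 24.0776)²/24.0776 = 2.7099
  (28 − 22.6034)²/22.6034 = 1.2884
χ² = 0.6729 + 2.6180 + 1.2448 + 0.6966 + 2.7099 + 1.2884 = 9.231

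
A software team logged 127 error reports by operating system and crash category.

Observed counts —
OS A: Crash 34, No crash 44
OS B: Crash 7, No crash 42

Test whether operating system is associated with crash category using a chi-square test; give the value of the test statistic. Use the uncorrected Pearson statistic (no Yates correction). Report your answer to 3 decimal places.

Row totals: 78, 49. Column totals: 41, 86. Grand total N = 127.
Expected counts (row total × column total / N):
  OS A, Crash: 78×41/127 = 25.1811
  OS A, No crash: 78×86/127 = 52.8189
  OS B, Crash: 49×41/127 = 15.8189
  OS B, No crash: 49×86/127 = 33.1811
Contributions (O − E)²/E:
  (34 − 25.1811)²/25.1811 = 3.0885
  (44 − 52.8189)²/52.8189 = 1.4724
  (7 − 15.8189)²/15.8189 = 4.9165
  (42 − 33.1811)²/33.1811 = 2.3439
χ² = 3.0885 + 1.4724 + 4.9165 + 2.3439 = 11.821

11.821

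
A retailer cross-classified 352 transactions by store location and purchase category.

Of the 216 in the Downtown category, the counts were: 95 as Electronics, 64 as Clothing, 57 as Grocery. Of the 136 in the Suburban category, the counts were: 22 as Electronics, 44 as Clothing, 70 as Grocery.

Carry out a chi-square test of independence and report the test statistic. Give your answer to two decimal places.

Row totals: 216, 136. Column totals: 117, 108, 127. Grand total N = 352.
Expected counts (row total × column total / N):
  Downtown, Electronics: 216×117/352 = 71.7955
  Downtown, Clothing: 216×108/352 = 66.2727
  Downtown, Grocery: 216×127/352 = 77.9318
  Suburban, Electronics: 136×117/352 = 45.2045
  Suburban, Clothing: 136×108/352 = 41.7273
  Suburban, Grocery: 136×127/352 = 49.0682
Contributions (O − E)²/E:
  (95 − 71.7955)²/71.7955 = 7.4998
  (64 − 66.2727)²/66.2727 = 0.0779
  (57 − 77.9318)²/77.9318 = 5.6221
  (22 − 45.2045)²/45.2045 = 11.9114
  (44 − 41.7273)²/41.7273 = 0.1238
  (70 − 49.0682)²/49.0682 = 8.9292
χ² = 7.4998 + 0.0779 + 5.6221 + 11.9114 + 0.1238 + 8.9292 = 34.16

34.16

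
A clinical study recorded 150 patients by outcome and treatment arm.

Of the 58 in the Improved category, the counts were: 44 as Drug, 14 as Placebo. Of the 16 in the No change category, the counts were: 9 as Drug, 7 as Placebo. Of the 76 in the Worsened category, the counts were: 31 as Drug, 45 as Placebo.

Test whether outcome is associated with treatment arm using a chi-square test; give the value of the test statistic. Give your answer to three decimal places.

Row totals: 58, 16, 76. Column totals: 84, 66. Grand total N = 150.
Expected counts (row total × column total / N):
  Improved, Drug: 58×84/150 = 32.4800
  Improved, Placebo: 58×66/150 = 25.5200
  No change, Drug: 16×84/150 = 8.9600
  No change, Placebo: 16×66/150 = 7.0400
  Worsened, Drug: 76×84/150 = 42.5600
  Worsened, Placebo: 76×66/150 = 33.4400
Contributions (O − E)²/E:
  (44 − 32.4800)²/32.4800 = 4.0859
  (14 − 25.5200)²/25.5200 = 5.2003
  (9 − 8.9600)²/8.9600 = 0.0002
  (7 − 7.0400)²/7.0400 = 0.0002
  (31 − 42.5600)²/42.5600 = 3.1399
  (45 − 33.4400)²/33.4400 = 3.9962
χ² = 4.0859 + 5.2003 + 0.0002 + 0.0002 + 3.1399 + 3.9962 = 16.423

16.423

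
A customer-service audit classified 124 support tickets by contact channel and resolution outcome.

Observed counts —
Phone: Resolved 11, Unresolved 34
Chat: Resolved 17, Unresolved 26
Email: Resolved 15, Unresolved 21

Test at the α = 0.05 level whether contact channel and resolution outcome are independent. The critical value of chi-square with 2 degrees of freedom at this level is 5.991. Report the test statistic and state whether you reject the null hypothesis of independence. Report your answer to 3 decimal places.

3.304; fail to reject H₀

Row totals: 45, 43, 36. Column totals: 43, 81. Grand total N = 124.
Expected counts (row total × column total / N):
  Phone, Resolved: 45×43/124 = 15.6048
  Phone, Unresolved: 45×81/124 = 29.3952
  Chat, Resolved: 43×43/124 = 14.9113
  Chat, Unresolved: 43×81/124 = 28.0887
  Email, Resolved: 36×43/124 = 12.4839
  Email, Unresolved: 36×81/124 = 23.5161
Contributions (O − E)²/E:
  (11 − 15.6048)²/15.6048 = 1.3588
  (34 − 29.3952)²/29.3952 = 0.7213
  (17 − 14.9113)²/14.9113 = 0.2926
  (26 − 28.0887)²/28.0887 = 0.1553
  (15 − 12.4839)²/12.4839 = 0.5071
  (21 − 23.5161)²/23.5161 = 0.2692
χ² = 1.3588 + 0.7213 + 0.2926 + 0.1553 + 0.5071 + 0.2692 = 3.304
df = (3−1)(2−1) = 2. Since 3.304 < 5.991, fail to reject the null hypothesis of independence at α = 0.05.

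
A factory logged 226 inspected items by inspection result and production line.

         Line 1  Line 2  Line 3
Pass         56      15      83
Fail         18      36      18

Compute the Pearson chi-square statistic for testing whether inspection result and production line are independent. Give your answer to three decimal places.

46.341

Row totals: 154, 72. Column totals: 74, 51, 101. Grand total N = 226.
Expected counts (row total × column total / N):
  Pass, Line 1: 154×74/226 = 50.4248
  Pass, Line 2: 154×51/226 = 34.7522
  Pass, Line 3: 154×101/226 = 68.8230
  Fail, Line 1: 72×74/226 = 23.5752
  Fail, Line 2: 72×51/226 = 16.2478
  Fail, Line 3: 72×101/226 = 32.1770
Contributions (O − E)²/E:
  (56 − 50.4248)²/50.4248 = 0.6164
  (15 − 34.7522)²/34.7522 = 11.2266
  (83 − 68.8230)²/68.8230 = 2.9204
  (18 − 23.5752)²/23.5752 = 1.3185
  (36 − 16.2478)²/16.2478 = 24.0124
  (18 − 32.1770)²/32.1770 = 6.2463
χ² = 0.6164 + 11.2266 + 2.9204 + 1.3185 + 24.0124 + 6.2463 = 46.341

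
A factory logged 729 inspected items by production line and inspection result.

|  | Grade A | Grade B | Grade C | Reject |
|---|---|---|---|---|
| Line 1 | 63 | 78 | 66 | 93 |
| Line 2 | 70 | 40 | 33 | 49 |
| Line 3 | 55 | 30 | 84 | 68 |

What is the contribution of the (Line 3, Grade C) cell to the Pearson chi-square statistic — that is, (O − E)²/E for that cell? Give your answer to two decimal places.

10.09

Row total (Line 3) = 237; column total (Grade C) = 183; N = 729.
Expected count E = 237 × 183 / 729 = 59.494.
Contribution = (O − E)²/E = (84 − 59.494)² / 59.494 = 10.09.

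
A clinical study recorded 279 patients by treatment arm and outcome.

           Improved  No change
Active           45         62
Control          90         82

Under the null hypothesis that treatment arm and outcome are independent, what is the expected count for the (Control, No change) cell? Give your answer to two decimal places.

Row total (Control) = 172; column total (No change) = 144; grand total N = 279.
Expected count = (row total × column total) / N = 172 × 144 / 279 = 88.77.

88.77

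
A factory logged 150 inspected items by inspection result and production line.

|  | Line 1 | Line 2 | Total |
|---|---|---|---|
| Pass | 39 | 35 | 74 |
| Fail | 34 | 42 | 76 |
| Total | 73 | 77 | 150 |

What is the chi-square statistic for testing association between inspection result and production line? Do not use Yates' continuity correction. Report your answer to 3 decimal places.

0.952

Grand total N = 150.
Expected counts (row total × column total / N):
  Pass, Line 1: 74×73/150 = 36.0133
  Pass, Line 2: 74×77/150 = 37.9867
  Fail, Line 1: 76×73/150 = 36.9867
  Fail, Line 2: 76×77/150 = 39.0133
Contributions (O − E)²/E:
  (39 − 36.0133)²/36.0133 = 0.2477
  (35 − 37.9867)²/37.9867 = 0.2348
  (34 − 36.9867)²/36.9867 = 0.2412
  (42 − 39.0133)²/39.0133 = 0.2286
χ² = 0.2477 + 0.2348 + 0.2412 + 0.2286 = 0.952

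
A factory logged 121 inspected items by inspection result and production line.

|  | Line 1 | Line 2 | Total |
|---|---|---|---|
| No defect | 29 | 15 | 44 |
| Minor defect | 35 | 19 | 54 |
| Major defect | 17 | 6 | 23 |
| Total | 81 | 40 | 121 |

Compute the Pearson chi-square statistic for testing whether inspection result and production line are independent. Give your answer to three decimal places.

0.637

Grand total N = 121.
Expected counts (row total × column total / N):
  No defect, Line 1: 44×81/121 = 29.4545
  No defect, Line 2: 44×40/121 = 14.5455
  Minor defect, Line 1: 54×81/121 = 36.1488
  Minor defect, Line 2: 54×40/121 = 17.8512
  Major defect, Line 1: 23×81/121 = 15.3967
  Major defect, Line 2: 23×40/121 = 7.6033
Contributions (O − E)²/E:
  (29 − 29.4545)²/29.4545 = 0.0070
  (15 − 14.5455)²/14.5455 = 0.0142
  (35 − 36.1488)²/36.1488 = 0.0365
  (19 − 17.8512)²/17.8512 = 0.0739
  (17 − 15.3967)²/15.3967 = 0.1670
  (6 − 7.6033)²/7.6033 = 0.3381
χ² = 0.0070 + 0.0142 + 0.0365 + 0.0739 + 0.1670 + 0.3381 = 0.637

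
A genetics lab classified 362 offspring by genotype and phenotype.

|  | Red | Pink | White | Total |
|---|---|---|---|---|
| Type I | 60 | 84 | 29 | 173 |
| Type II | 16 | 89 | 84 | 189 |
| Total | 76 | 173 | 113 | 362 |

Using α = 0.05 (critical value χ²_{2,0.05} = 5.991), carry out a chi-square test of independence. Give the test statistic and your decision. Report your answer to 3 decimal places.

51.782; reject H₀

Grand total N = 362.
Expected counts (row total × column total / N):
  Type I, Red: 173×76/362 = 36.3204
  Type I, Pink: 173×173/362 = 82.6768
  Type I, White: 173×113/362 = 54.0028
  Type II, Red: 189×76/362 = 39.6796
  Type II, Pink: 189×173/362 = 90.3232
  Type II, White: 189×113/362 = 58.9972
Contributions (O − E)²/E:
  (60 − 36.3204)²/36.3204 = 15.4383
  (84 − 82.6768)²/82.6768 = 0.0212
  (29 − 54.0028)²/54.0028 = 11.5761
  (16 − 39.6796)²/39.6796 = 14.1313
  (89 − 90.3232)²/90.3232 = 0.0194
  (84 − 58.9972)²/58.9972 = 10.5961
χ² = 15.4383 + 0.0212 + 11.5761 + 14.1313 + 0.0194 + 10.5961 = 51.782
df = (2−1)(3−1) = 2. Since 51.782 > 5.991, reject the null hypothesis of independence at α = 0.05.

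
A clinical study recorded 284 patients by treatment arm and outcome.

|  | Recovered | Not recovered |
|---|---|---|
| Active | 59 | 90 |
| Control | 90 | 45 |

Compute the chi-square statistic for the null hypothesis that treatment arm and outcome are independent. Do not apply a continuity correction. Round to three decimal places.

20.810

Row totals: 149, 135. Column totals: 149, 135. Grand total N = 284.
Expected counts (row total × column total / N):
  Active, Recovered: 149×149/284 = 78.1725
  Active, Not recovered: 149×135/284 = 70.8275
  Control, Recovered: 135×149/284 = 70.8275
  Control, Not recovered: 135×135/284 = 64.1725
Contributions (O − E)²/E:
  (59 − 78.1725)²/78.1725 = 4.7022
  (90 − 70.8275)²/70.8275 = 5.1899
  (90 − 70.8275)²/70.8275 = 5.1899
  (45 − 64.1725)²/64.1725 = 5.7281
χ² = 4.7022 + 5.1899 + 5.1899 + 5.7281 = 20.810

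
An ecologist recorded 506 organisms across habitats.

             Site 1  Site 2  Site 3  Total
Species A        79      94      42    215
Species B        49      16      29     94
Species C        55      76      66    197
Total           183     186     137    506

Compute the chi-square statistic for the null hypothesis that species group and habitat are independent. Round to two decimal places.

31.34

Grand total N = 506.
Expected counts (row total × column total / N):
  Species A, Site 1: 215×183/506 = 77.7569
  Species A, Site 2: 215×186/506 = 79.0316
  Species A, Site 3: 215×137/506 = 58.2115
  Species B, Site 1: 94×183/506 = 33.9960
  Species B, Site 2: 94×186/506 = 34.5534
  Species B, Site 3: 94×137/506 = 25.4506
  Species C, Site 1: 197×183/506 = 71.2470
  Species C, Site 2: 197×186/506 = 72.4150
  Species C, Site 3: 197×137/506 = 53.3379
Contributions (O − E)²/E:
  (79 − 77.7569)²/77.7569 = 0.0199
  (94 − 79.0316)²/79.0316 = 2.8350
  (42 − 58.2115)²/58.2115 = 4.5148
  (49 − 33.9960)²/33.9960 = 6.6220
  (16 − 34.5534)²/34.5534 = 9.9622
  (29 − 25.4506)²/25.4506 = 0.4950
  (55 − 71.2470)²/71.2470 = 3.7049
  (76 − 72.4150)²/72.4150 = 0.1775
  (66 − 53.3379)²/53.3379 = 3.0059
χ² = 0.0199 + 2.8350 + 4.5148 + 6.6220 + 9.9622 + 0.4950 + 3.7049 + 0.1775 + 3.0059 = 31.34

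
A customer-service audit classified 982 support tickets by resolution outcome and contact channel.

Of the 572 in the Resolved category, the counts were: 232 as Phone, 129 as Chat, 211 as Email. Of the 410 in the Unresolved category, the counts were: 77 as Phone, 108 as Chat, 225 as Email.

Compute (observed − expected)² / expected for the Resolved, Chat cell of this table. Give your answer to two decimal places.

Row total (Resolved) = 572; column total (Chat) = 237; N = 982.
Expected count E = 572 × 237 / 982 = 138.049.
Contribution = (O − E)²/E = (129 − 138.049)² / 138.049 = 0.59.

0.59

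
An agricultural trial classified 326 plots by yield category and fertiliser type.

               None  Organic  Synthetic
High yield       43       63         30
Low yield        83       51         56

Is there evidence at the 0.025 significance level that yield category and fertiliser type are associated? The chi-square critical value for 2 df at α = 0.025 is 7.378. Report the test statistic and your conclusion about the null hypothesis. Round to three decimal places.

13.241; reject H₀

Row totals: 136, 190. Column totals: 126, 114, 86. Grand total N = 326.
Expected counts (row total × column total / N):
  High yield, None: 136×126/326 = 52.5644
  High yield, Organic: 136×114/326 = 47.5583
  High yield, Synthetic: 136×86/326 = 35.8773
  Low yield, None: 190×126/326 = 73.4356
  Low yield, Organic: 190×114/326 = 66.4417
  Low yield, Synthetic: 190×86/326 = 50.1227
Contributions (O − E)²/E:
  (43 − 52.5644)²/52.5644 = 1.7403
  (63 − 47.5583)²/47.5583 = 5.0138
  (30 − 35.8773)²/35.8773 = 0.9628
  (83 − 73.4356)²/73.4356 = 1.2457
  (51 − 66.4417)²/66.4417 = 3.5888
  (56 − 50.1227)²/50.1227 = 0.6892
χ² = 1.7403 + 5.0138 + 0.9628 + 1.2457 + 3.5888 + 0.6892 = 13.241
df = (2−1)(3−1) = 2. Since 13.241 > 7.378, reject the null hypothesis of independence at α = 0.025.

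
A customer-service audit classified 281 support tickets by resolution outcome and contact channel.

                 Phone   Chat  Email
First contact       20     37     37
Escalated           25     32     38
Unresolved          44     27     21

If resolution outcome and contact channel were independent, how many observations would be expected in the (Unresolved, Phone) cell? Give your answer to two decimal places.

Row total (Unresolved) = 92; column total (Phone) = 89; grand total N = 281.
Expected count = (row total × column total) / N = 92 × 89 / 281 = 29.14.

29.14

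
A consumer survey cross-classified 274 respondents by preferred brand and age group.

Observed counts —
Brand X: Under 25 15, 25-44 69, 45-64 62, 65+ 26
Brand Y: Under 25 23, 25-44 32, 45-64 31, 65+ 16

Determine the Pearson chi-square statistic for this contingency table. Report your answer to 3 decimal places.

Row totals: 172, 102. Column totals: 38, 101, 93, 42. Grand total N = 274.
Expected counts (row total × column total / N):
  Brand X, Under 25: 172×38/274 = 23.8540
  Brand X, 25-44: 172×101/274 = 63.4015
  Brand X, 45-64: 172×93/274 = 58.3796
  Brand X, 65+: 172×42/274 = 26.3650
  Brand Y, Under 25: 102×38/274 = 14.1460
  Brand Y, 25-44: 102×101/274 = 37.5985
  Brand Y, 45-64: 102×93/274 = 34.6204
  Brand Y, 65+: 102×42/274 = 15.6350
Contributions (O − E)²/E:
  (15 − 23.8540)²/23.8540 = 3.2864
  (69 − 63.4015)²/63.4015 = 0.4944
  (62 − 58.3796)²/58.3796 = 0.2245
  (26 − 26.3650)²/26.3650 = 0.0051
  (23 − 14.1460)²/14.1460 = 5.5417
  (32 − 37.5985)²/37.5985 = 0.8336
  (31 − 34.6204)²/34.6204 = 0.3786
  (16 − 15.6350)²/15.6350 = 0.0085
χ² = 3.2864 + 0.4944 + 0.2245 + 0.0051 + 5.5417 + 0.8336 + 0.3786 + 0.0085 = 10.773

10.773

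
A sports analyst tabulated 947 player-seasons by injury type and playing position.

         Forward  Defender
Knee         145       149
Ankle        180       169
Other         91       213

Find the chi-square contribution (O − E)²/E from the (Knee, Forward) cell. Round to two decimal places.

Row total (Knee) = 294; column total (Forward) = 416; N = 947.
Expected count E = 294 × 416 / 947 = 129.149.
Contribution = (O − E)²/E = (145 − 129.149)² / 129.149 = 1.95.

1.95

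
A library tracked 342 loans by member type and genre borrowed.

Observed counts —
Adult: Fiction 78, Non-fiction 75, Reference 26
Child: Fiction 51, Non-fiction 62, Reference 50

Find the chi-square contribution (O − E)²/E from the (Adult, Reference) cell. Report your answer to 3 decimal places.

4.772

Row total (Adult) = 179; column total (Reference) = 76; N = 342.
Expected count E = 179 × 76 / 342 = 39.7778.
Contribution = (O − E)²/E = (26 − 39.7778)² / 39.7778 = 4.772.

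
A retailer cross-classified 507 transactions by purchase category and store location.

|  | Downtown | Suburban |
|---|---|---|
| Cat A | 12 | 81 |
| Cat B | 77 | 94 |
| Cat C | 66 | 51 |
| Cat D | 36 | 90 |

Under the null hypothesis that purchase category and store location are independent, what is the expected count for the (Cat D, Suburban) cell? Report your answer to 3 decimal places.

Row total (Cat D) = 126; column total (Suburban) = 316; grand total N = 507.
Expected count = (row total × column total) / N = 126 × 316 / 507 = 78.533.

78.533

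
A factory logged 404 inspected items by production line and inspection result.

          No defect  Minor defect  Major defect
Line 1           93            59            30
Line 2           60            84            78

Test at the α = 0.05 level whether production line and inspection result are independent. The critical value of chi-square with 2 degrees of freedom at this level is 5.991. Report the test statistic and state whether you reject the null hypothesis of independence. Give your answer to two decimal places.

29.15; reject H₀

Row totals: 182, 222. Column totals: 153, 143, 108. Grand total N = 404.
Expected counts (row total × column total / N):
  Line 1, No defect: 182×153/404 = 68.926
  Line 1, Minor defect: 182×143/404 = 64.421
  Line 1, Major defect: 182×108/404 = 48.653
  Line 2, No defect: 222×153/404 = 84.074
  Line 2, Minor defect: 222×143/404 = 78.579
  Line 2, Major defect: 222×108/404 = 59.347
Contributions (O − E)²/E:
  (93 − 68.926)²/68.926 = 8.4084
  (59 − 64.421)²/64.421 = 0.4562
  (30 − 48.653)²/48.653 = 7.1513
  (60 − 84.074)²/84.074 = 6.8934
  (84 − 78.579)²/78.579 = 0.3740
  (78 − 59.347)²/59.347 = 5.8627
χ² = 8.4084 + 0.4562 + 7.1513 + 6.8934 + 0.3740 + 5.8627 = 29.15
df = (2−1)(3−1) = 2. Since 29.15 > 5.991, reject the null hypothesis of independence at α = 0.05.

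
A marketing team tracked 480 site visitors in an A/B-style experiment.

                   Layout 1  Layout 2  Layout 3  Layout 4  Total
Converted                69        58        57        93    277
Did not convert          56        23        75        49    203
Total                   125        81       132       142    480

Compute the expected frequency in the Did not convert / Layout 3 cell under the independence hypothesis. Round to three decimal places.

Row total (Did not convert) = 203; column total (Layout 3) = 132; grand total N = 480.
Expected count = (row total × column total) / N = 203 × 132 / 480 = 55.825.

55.825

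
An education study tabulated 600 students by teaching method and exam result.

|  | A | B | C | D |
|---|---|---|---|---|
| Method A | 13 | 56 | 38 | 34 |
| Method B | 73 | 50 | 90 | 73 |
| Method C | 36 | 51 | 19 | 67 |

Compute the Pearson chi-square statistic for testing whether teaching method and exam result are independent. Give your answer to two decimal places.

58.15

Row totals: 141, 286, 173. Column totals: 122, 157, 147, 174. Grand total N = 600.
Expected counts (row total × column total / N):
  Method A, A: 141×122/600 = 28.670
  Method A, B: 141×157/600 = 36.895
  Method A, C: 141×147/600 = 34.545
  Method A, D: 141×174/600 = 40.890
  Method B, A: 286×122/600 = 58.153
  Method B, B: 286×157/600 = 74.837
  Method B, C: 286×147/600 = 70.070
  Method B, D: 286×174/600 = 82.940
  Method C, A: 173×122/600 = 35.177
  Method C, B: 173×157/600 = 45.268
  Method C, C: 173×147/600 = 42.385
  Method C, D: 173×174/600 = 50.170
Contributions (O − E)²/E:
  (13 − 28.670)²/28.670 = 8.5647
  (56 − 36.895)²/36.895 = 9.8930
  (38 − 34.545)²/34.545 = 0.3456
  (34 − 40.890)²/40.890 = 1.1610
  (73 − 58.153)²/58.153 = 3.7906
  (50 − 74.837)²/74.837 = 8.2429
  (90 − 70.070)²/70.070 = 5.6687
  (73 − 82.940)²/82.940 = 1.1913
  (36 − 35.177)²/35.177 = 0.0193
  (51 − 45.268)²/45.268 = 0.7258
  (19 − 42.385)²/42.385 = 12.9022
  (67 − 50.170)²/50.170 = 5.6458
χ² = 8.5647 + 9.8930 + 0.3456 + 1.1610 + 3.7906 + 8.2429 + 5.6687 + 1.1913 + 0.0193 + 0.7258 + 12.9022 + 5.6458 = 58.15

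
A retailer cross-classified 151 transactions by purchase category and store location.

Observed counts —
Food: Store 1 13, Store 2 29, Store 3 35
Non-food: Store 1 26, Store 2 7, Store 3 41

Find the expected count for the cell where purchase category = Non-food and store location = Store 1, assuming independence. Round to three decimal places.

Row total (Non-food) = 74; column total (Store 1) = 39; grand total N = 151.
Expected count = (row total × column total) / N = 74 × 39 / 151 = 19.113.

19.113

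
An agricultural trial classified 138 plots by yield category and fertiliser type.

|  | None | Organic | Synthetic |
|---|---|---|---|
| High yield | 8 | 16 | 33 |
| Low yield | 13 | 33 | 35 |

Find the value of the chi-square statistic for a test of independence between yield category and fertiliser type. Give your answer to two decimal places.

3.07

Row totals: 57, 81. Column totals: 21, 49, 68. Grand total N = 138.
Expected counts (row total × column total / N):
  High yield, None: 57×21/138 = 8.674
  High yield, Organic: 57×49/138 = 20.239
  High yield, Synthetic: 57×68/138 = 28.087
  Low yield, None: 81×21/138 = 12.326
  Low yield, Organic: 81×49/138 = 28.761
  Low yield, Synthetic: 81×68/138 = 39.913
Contributions (O − E)²/E:
  (8 − 8.674)²/8.674 = 0.0524
  (16 − 20.239)²/20.239 = 0.8878
  (33 − 28.087)²/28.087 = 0.8594
  (13 − 12.326)²/12.326 = 0.0369
  (33 − 28.761)²/28.761 = 0.6248
  (35 − 39.913)²/39.913 = 0.6048
χ² = 0.0524 + 0.8878 + 0.8594 + 0.0369 + 0.6248 + 0.6048 = 3.07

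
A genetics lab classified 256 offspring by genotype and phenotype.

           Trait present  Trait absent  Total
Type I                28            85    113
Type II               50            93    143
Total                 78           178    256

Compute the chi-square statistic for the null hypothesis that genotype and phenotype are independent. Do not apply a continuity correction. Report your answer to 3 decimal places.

Grand total N = 256.
Expected counts (row total × column total / N):
  Type I, Trait present: 113×78/256 = 34.4297
  Type I, Trait absent: 113×178/256 = 78.5703
  Type II, Trait present: 143×78/256 = 43.5703
  Type II, Trait absent: 143×178/256 = 99.4297
Contributions (O − E)²/E:
  (28 − 34.4297)²/34.4297 = 1.2007
  (85 − 78.5703)²/78.5703 = 0.5262
  (50 − 43.5703)²/43.5703 = 0.9488
  (93 − 99.4297)²/99.4297 = 0.4158
χ² = 1.2007 + 0.5262 + 0.9488 + 0.4158 = 3.092

3.092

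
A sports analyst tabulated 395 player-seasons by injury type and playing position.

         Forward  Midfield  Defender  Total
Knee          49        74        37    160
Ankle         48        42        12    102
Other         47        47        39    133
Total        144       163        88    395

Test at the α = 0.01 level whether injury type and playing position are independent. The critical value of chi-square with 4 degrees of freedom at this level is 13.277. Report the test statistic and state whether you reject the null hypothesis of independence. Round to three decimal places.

Grand total N = 395.
Expected counts (row total × column total / N):
  Knee, Forward: 160×144/395 = 58.3291
  Knee, Midfield: 160×163/395 = 66.0253
  Knee, Defender: 160×88/395 = 35.6456
  Ankle, Forward: 102×144/395 = 37.1848
  Ankle, Midfield: 102×163/395 = 42.0911
  Ankle, Defender: 102×88/395 = 22.7241
  Other, Forward: 133×144/395 = 48.4861
  Other, Midfield: 133×163/395 = 54.8835
  Other, Defender: 133×88/395 = 29.6304
Contributions (O − E)²/E:
  (49 − 58.3291)²/58.3291 = 1.4921
  (74 − 66.0253)²/66.0253 = 0.9632
  (37 − 35.6456)²/35.6456 = 0.0515
  (48 − 37.1848)²/37.1848 = 3.1456
  (42 − 42.0911)²/42.0911 = 0.0002
  (12 − 22.7241)²/22.7241 = 5.0610
  (47 − 48.4861)²/48.4861 = 0.0455
  (47 − 54.8835)²/54.8835 = 1.1324
  (39 − 29.6304)²/29.6304 = 2.9628
χ² = 1.4921 + 0.9632 + 0.0515 + 3.1456 + 0.0002 + 5.0610 + 0.0455 + 1.1324 + 2.9628 = 14.854
df = (3−1)(3−1) = 4. Since 14.854 > 13.277, reject the null hypothesis of independence at α = 0.01.

14.854; reject H₀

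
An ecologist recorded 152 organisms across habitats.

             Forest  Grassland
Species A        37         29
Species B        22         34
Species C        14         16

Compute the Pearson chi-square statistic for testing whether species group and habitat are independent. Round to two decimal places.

3.44

Row totals: 66, 56, 30. Column totals: 73, 79. Grand total N = 152.
Expected counts (row total × column total / N):
  Species A, Forest: 66×73/152 = 31.697
  Species A, Grassland: 66×79/152 = 34.303
  Species B, Forest: 56×73/152 = 26.895
  Species B, Grassland: 56×79/152 = 29.105
  Species C, Forest: 30×73/152 = 14.408
  Species C, Grassland: 30×79/152 = 15.592
Contributions (O − E)²/E:
  (37 − 31.697)²/31.697 = 0.8872
  (29 − 34.303)²/34.303 = 0.8198
  (22 − 26.895)²/26.895 = 0.8909
  (34 − 29.105)²/29.105 = 0.8233
  (14 − 14.408)²/14.408 = 0.0116
  (16 − 15.592)²/15.592 = 0.0107
χ² = 0.8872 + 0.8198 + 0.8909 + 0.8233 + 0.0116 + 0.0107 = 3.44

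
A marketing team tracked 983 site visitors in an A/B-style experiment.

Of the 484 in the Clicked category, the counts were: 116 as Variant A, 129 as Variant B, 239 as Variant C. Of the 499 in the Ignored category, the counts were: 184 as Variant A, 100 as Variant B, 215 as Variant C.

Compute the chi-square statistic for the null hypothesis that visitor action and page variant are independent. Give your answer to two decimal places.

20.13

Row totals: 484, 499. Column totals: 300, 229, 454. Grand total N = 983.
Expected counts (row total × column total / N):
  Clicked, Variant A: 484×300/983 = 147.711
  Clicked, Variant B: 484×229/983 = 112.753
  Clicked, Variant C: 484×454/983 = 223.536
  Ignored, Variant A: 499×300/983 = 152.289
  Ignored, Variant B: 499×229/983 = 116.247
  Ignored, Variant C: 499×454/983 = 230.464
Contributions (O − E)²/E:
  (116 − 147.711)²/147.711 = 6.8078
  (129 − 112.753)²/112.753 = 2.3411
  (239 − 223.536)²/223.536 = 1.0698
  (184 − 152.289)²/152.289 = 6.6032
  (100 − 116.247)²/116.247 = 2.2707
  (215 − 230.464)²/230.464 = 1.0376
χ² = 6.8078 + 2.3411 + 1.0698 + 6.6032 + 2.2707 + 1.0376 = 20.13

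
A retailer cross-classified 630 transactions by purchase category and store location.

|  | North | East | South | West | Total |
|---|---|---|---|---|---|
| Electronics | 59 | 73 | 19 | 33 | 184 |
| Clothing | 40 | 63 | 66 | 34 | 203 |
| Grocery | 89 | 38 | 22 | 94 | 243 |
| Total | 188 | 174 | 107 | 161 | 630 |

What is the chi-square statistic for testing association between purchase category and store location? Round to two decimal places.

103.56

Grand total N = 630.
Expected counts (row total × column total / N):
  Electronics, North: 184×188/630 = 54.908
  Electronics, East: 184×174/630 = 50.819
  Electronics, South: 184×107/630 = 31.251
  Electronics, West: 184×161/630 = 47.022
  Clothing, North: 203×188/630 = 60.578
  Clothing, East: 203×174/630 = 56.067
  Clothing, South: 203×107/630 = 34.478
  Clothing, West: 203×161/630 = 51.878
  Grocery, North: 243×188/630 = 72.514
  Grocery, East: 243×174/630 = 67.114
  Grocery, South: 243×107/630 = 41.271
  Grocery, West: 243×161/630 = 62.100
Contributions (O − E)²/E:
  (59 − 54.908)²/54.908 = 0.3050
  (73 − 50.819)²/50.819 = 9.6814
  (19 − 31.251)²/31.251 = 4.8026
  (33 − 47.022)²/47.022 = 4.1814
  (40 − 60.578)²/60.578 = 6.9902
  (63 − 56.067)²/56.067 = 0.8573
  (66 − 34.478)²/34.478 = 28.8194
  (34 − 51.878)²/51.878 = 6.1610
  (89 − 72.514)²/72.514 = 3.7481
  (38 − 67.114)²/67.114 = 12.6296
  (22 − 41.271)²/41.271 = 8.9984
  (94 − 62.100)²/62.100 = 16.3866
χ² = 0.3050 + 9.6814 + 4.8026 + 4.1814 + 6.9902 + 0.8573 + 28.8194 + 6.1610 + 3.7481 + 12.6296 + 8.9984 + 16.3866 = 103.56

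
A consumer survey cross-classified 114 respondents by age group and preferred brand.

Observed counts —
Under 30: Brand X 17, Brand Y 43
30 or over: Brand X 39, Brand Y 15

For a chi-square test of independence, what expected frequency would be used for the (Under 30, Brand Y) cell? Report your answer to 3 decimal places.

Row total (Under 30) = 60; column total (Brand Y) = 58; grand total N = 114.
Expected count = (row total × column total) / N = 60 × 58 / 114 = 30.526.

30.526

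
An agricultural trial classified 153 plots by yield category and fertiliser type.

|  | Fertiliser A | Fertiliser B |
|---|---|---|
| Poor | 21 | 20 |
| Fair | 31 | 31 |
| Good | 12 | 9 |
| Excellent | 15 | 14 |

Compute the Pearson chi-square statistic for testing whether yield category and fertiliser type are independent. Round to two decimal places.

0.32

Row totals: 41, 62, 21, 29. Column totals: 79, 74. Grand total N = 153.
Expected counts (row total × column total / N):
  Poor, Fertiliser A: 41×79/153 = 21.170
  Poor, Fertiliser B: 41×74/153 = 19.830
  Fair, Fertiliser A: 62×79/153 = 32.013
  Fair, Fertiliser B: 62×74/153 = 29.987
  Good, Fertiliser A: 21×79/153 = 10.843
  Good, Fertiliser B: 21×74/153 = 10.157
  Excellent, Fertiliser A: 29×79/153 = 14.974
  Excellent, Fertiliser B: 29×74/153 = 14.026
Contributions (O − E)²/E:
  (21 − 21.170)²/21.170 = 0.0014
  (20 − 19.830)²/19.830 = 0.0015
  (31 − 32.013)²/32.013 = 0.0321
  (31 − 29.987)²/29.987 = 0.0342
  (12 − 10.843)²/10.843 = 0.1235
  (9 − 10.157)²/10.157 = 0.1318
  (15 − 14.974)²/14.974 = 0.0000
  (14 − 14.026)²/14.026 = 0.0000
χ² = 0.0014 + 0.0015 + 0.0321 + 0.0342 + 0.1235 + 0.1318 + 0.0000 + 0.0000 = 0.32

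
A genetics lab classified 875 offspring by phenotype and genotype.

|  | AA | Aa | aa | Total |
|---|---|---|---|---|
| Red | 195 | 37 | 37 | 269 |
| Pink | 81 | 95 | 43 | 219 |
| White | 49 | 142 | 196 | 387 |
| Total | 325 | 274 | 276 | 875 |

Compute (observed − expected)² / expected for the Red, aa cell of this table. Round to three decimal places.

26.985

Row total (Red) = 269; column total (aa) = 276; N = 875.
Expected count E = 269 × 276 / 875 = 84.8503.
Contribution = (O − E)²/E = (37 − 84.8503)² / 84.8503 = 26.985.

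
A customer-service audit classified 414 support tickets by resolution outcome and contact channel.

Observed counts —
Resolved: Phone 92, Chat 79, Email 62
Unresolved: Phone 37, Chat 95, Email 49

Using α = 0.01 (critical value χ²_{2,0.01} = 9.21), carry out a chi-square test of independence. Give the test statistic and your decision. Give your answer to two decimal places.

Row totals: 233, 181. Column totals: 129, 174, 111. Grand total N = 414.
Expected counts (row total × column total / N):
  Resolved, Phone: 233×129/414 = 72.601
  Resolved, Chat: 233×174/414 = 97.928
  Resolved, Email: 233×111/414 = 62.471
  Unresolved, Phone: 181×129/414 = 56.399
  Unresolved, Chat: 181×174/414 = 76.072
  Unresolved, Email: 181×111/414 = 48.529
Contributions (O − E)²/E:
  (92 − 72.601)²/72.601 = 5.1834
  (79 − 97.928)²/97.928 = 3.6585
  (62 − 62.471)²/62.471 = 0.0036
  (37 − 56.399)²/56.399 = 6.6725
  (95 − 76.072)²/76.072 = 4.7096
  (49 − 48.529)²/48.529 = 0.0046
χ² = 5.1834 + 3.6585 + 0.0036 + 6.6725 + 4.7096 + 0.0046 = 20.23
df = (2−1)(3−1) = 2. Since 20.23 > 9.21, reject the null hypothesis of independence at α = 0.01.

20.23; reject H₀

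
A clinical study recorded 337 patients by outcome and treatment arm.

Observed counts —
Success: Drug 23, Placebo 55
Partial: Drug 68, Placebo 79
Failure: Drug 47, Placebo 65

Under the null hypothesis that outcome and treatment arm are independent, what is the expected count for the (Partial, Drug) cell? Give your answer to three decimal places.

60.196

Row total (Partial) = 147; column total (Drug) = 138; grand total N = 337.
Expected count = (row total × column total) / N = 147 × 138 / 337 = 60.196.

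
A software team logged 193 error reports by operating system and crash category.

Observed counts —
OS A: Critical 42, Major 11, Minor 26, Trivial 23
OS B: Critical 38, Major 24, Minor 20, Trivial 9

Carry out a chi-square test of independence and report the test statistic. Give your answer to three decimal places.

11.346

Row totals: 102, 91. Column totals: 80, 35, 46, 32. Grand total N = 193.
Expected counts (row total × column total / N):
  OS A, Critical: 102×80/193 = 42.2798
  OS A, Major: 102×35/193 = 18.4974
  OS A, Minor: 102×46/193 = 24.3109
  OS A, Trivial: 102×32/193 = 16.9119
  OS B, Critical: 91×80/193 = 37.7202
  OS B, Major: 91×35/193 = 16.5026
  OS B, Minor: 91×46/193 = 21.6891
  OS B, Trivial: 91×32/193 = 15.0881
Contributions (O − E)²/E:
  (42 − 42.2798)²/42.2798 = 0.0019
  (11 − 18.4974)²/18.4974 = 3.0389
  (26 − 24.3109)²/24.3109 = 0.1174
  (23 − 16.9119)²/16.9119 = 2.1916
  (38 − 37.7202)²/37.7202 = 0.0021
  (24 − 16.5026)²/16.5026 = 3.4062
  (20 − 21.6891)²/21.6891 = 0.1315
  (9 − 15.0881)²/15.0881 = 2.4566
χ² = 0.0019 + 3.0389 + 0.1174 + 2.1916 + 0.0021 + 3.4062 + 0.1315 + 2.4566 = 11.346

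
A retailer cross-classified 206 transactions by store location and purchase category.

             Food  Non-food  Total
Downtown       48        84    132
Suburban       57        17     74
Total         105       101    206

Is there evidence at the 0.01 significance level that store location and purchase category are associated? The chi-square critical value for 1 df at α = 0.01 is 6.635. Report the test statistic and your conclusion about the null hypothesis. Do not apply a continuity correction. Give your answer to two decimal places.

31.37; reject H₀

Grand total N = 206.
Expected counts (row total × column total / N):
  Downtown, Food: 132×105/206 = 67.2816
  Downtown, Non-food: 132×101/206 = 64.7184
  Suburban, Food: 74×105/206 = 37.7184
  Suburban, Non-food: 74×101/206 = 36.2816
Contributions (O − E)²/E:
  (48 − 67.2816)²/67.2816 = 5.5257
  (84 − 64.7184)²/64.7184 = 5.7446
  (57 − 37.7184)²/37.7184 = 9.8567
  (17 − 36.2816)²/36.2816 = 10.2471
χ² = 5.5257 + 5.7446 + 9.8567 + 10.2471 = 31.37
df = (2−1)(2−1) = 1. Since 31.37 > 6.635, reject the null hypothesis of independence at α = 0.01.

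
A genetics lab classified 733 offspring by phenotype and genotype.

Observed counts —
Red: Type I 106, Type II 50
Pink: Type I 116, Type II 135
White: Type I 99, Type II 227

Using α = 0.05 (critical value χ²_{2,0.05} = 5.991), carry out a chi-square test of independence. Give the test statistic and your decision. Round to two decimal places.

Row totals: 156, 251, 326. Column totals: 321, 412. Grand total N = 733.
Expected counts (row total × column total / N):
  Red, Type I: 156×321/733 = 68.3165
  Red, Type II: 156×412/733 = 87.6835
  Pink, Type I: 251×321/733 = 109.9195
  Pink, Type II: 251×412/733 = 141.0805
  White, Type I: 326×321/733 = 142.7640
  White, Type II: 326×412/733 = 183.2360
Contributions (O − E)²/E:
  (106 − 68.3165)²/68.3165 = 20.7863
  (50 − 87.6835)²/87.6835 = 16.1951
  (116 − 109.9195)²/109.9195 = 0.3364
  (135 − 141.0805)²/141.0805 = 0.2621
  (99 − 142.7640)²/142.7640 = 13.4158
  (227 − 183.2360)²/183.2360 = 10.4526
χ² = 20.7863 + 16.1951 + 0.3364 + 0.2621 + 13.4158 + 10.4526 = 61.45
df = (3−1)(2−1) = 2. Since 61.45 > 5.991, reject the null hypothesis of independence at α = 0.05.

61.45; reject H₀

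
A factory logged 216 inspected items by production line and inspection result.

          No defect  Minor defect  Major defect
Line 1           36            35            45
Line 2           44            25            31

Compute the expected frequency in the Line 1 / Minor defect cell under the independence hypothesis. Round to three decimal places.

Row total (Line 1) = 116; column total (Minor defect) = 60; grand total N = 216.
Expected count = (row total × column total) / N = 116 × 60 / 216 = 32.222.

32.222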